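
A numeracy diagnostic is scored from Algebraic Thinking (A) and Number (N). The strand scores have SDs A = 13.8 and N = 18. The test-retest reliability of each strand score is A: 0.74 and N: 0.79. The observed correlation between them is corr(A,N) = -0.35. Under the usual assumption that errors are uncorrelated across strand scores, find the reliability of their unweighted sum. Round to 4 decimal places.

Var(A+N) = 13.8² + 18² + 2·[13.8·18·(-0.35)] = 514.44 − 173.88 = 340.56.
With uncorrelated errors the cross-covariances are all true-score covariance, so they carry over unchanged; only the diagonal terms shrink to ρᵢσᵢ².
True-score variance = [13.8²·0.74 + 18²·0.79] − 173.88 = 396.886 − 173.88 = 223.006.
Reliability = 223.006 / 340.56 = 0.6548.

0.6548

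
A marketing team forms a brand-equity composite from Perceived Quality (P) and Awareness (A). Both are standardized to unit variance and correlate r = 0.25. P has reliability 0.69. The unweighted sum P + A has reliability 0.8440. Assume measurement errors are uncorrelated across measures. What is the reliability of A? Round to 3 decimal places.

0.920

Var(P+A) = 2 + 2·0.25 = 2.500.
True-score variance = ρ_P + ρ_A + 2·0.25, so 0.8440 = (0.69 + ρ_A + 0.50) / 2.500.
ρ_A = 0.8440·2.500 − 0.69 − 0.50 = 0.920.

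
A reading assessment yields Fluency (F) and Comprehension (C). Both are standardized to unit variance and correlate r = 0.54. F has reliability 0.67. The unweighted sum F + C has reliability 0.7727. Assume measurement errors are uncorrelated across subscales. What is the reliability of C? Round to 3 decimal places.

0.630

Var(F+C) = 2 + 2·0.54 = 3.080.
True-score variance = ρ_F + ρ_C + 2·0.54, so 0.7727 = (0.67 + ρ_C + 1.08) / 3.080.
ρ_C = 0.7727·3.080 − 0.67 − 1.08 = 0.630.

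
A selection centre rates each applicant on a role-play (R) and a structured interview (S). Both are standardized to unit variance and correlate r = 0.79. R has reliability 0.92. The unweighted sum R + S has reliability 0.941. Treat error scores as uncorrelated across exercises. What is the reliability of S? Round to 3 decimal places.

Var(R+S) = 2 + 2·0.79 = 3.580.
True-score variance = ρ_R + ρ_S + 2·0.79, so 0.941 = (0.92 + ρ_S + 1.58) / 3.580.
ρ_S = 0.941·3.580 − 0.92 − 1.58 = 0.869.

0.869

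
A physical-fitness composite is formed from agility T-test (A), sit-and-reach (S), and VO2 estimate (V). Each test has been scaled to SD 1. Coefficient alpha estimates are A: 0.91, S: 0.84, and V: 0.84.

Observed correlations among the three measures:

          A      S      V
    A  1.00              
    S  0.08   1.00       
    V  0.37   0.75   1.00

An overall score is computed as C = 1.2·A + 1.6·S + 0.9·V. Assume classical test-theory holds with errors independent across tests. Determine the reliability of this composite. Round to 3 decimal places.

0.917

Var(C) = 1.2² + 1.6² + 0.9² + 2·[1.92·0.08 + 1.08·0.37 + 1.44·0.75] = 4.81 + 3.2664 = 8.0764.
Because errors are independent across components, Cov(Tᵢ,Tⱼ) = Cov(Xᵢ,Xⱼ); the off-diagonal part of the true-score variance is the same as above.
True-score variance = [1.2²·0.91 + 1.6²·0.84 + 0.9²·0.84] + 3.2664 = 4.1412 + 3.2664 = 7.4076.
Reliability = 7.4076 / 8.0764 = 0.917.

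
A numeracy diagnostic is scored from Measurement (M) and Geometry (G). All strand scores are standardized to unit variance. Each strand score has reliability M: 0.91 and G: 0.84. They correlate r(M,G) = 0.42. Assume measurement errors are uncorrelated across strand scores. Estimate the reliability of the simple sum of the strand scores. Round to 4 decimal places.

Var(M+G) = 2 + 2·[0.42] = 2 + 0.84 = 2.84.
Under uncorrelated errors the observed covariances equal the true-score covariances, so only the own-variance terms attenuate.
True-score variance = [0.91 + 0.84] + 0.84 = 1.75 + 0.84 = 2.59.
Reliability = 2.59 / 2.84 = 0.9120.

0.9120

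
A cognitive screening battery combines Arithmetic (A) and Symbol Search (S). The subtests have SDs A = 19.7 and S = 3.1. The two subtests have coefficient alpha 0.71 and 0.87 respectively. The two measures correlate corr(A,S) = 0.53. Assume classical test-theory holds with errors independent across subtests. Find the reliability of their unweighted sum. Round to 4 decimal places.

Var(A+S) = 19.7² + 3.1² + 2·[19.7·3.1·0.53] = 397.7 + 64.7342 = 462.434.
Under uncorrelated errors the observed covariances equal the true-score covariances, so only the own-variance terms attenuate.
True-score variance = [19.7²·0.71 + 3.1²·0.87] + 64.7342 = 283.905 + 64.7342 = 348.639.
Reliability = 348.639 / 462.434 = 0.7539.

0.7539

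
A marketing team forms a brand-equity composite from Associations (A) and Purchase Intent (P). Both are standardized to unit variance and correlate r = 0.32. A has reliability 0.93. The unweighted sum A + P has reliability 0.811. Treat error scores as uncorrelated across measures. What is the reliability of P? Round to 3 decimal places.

0.571

Var(A+P) = 2 + 2·0.32 = 2.640.
True-score variance = ρ_A + ρ_P + 2·0.32, so 0.811 = (0.93 + ρ_P + 0.64) / 2.640.
ρ_P = 0.811·2.640 − 0.93 − 0.64 = 0.571.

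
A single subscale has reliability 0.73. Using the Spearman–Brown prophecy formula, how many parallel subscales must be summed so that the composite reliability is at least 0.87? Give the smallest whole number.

3

k ≥ ρ*(1−ρ₁)/(ρ₁(1−ρ*)) = 0.87·0.27 / (0.73·0.13) = 2.475.
Smallest integer k = 3.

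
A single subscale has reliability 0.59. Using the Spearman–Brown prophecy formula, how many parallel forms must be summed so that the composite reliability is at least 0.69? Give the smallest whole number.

2

k ≥ ρ*(1−ρ₁)/(ρ₁(1−ρ*)) = 0.69·0.41 / (0.59·0.31) = 1.547.
Smallest integer k = 2.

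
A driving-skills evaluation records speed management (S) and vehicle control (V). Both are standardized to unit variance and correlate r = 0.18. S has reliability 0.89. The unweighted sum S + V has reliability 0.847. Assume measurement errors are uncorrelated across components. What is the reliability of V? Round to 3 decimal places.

0.749

Var(S+V) = 2 + 2·0.18 = 2.360.
True-score variance = ρ_S + ρ_V + 2·0.18, so 0.847 = (0.89 + ρ_V + 0.36) / 2.360.
ρ_V = 0.847·2.360 − 0.89 − 0.36 = 0.749.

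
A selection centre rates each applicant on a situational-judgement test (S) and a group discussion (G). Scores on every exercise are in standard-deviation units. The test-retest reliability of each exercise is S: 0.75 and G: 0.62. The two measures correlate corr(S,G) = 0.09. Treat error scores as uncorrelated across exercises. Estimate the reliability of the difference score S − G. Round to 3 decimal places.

Var(S−G) = 1 + 1 − 2·0.09 = 2 − 0.18 = 1.82.
With uncorrelated errors the cross-covariances are all true-score covariance, so they carry over unchanged; only the diagonal terms shrink to ρᵢσᵢ².
True-score variance = [0.75 + 0.62] − 0.18 = 1.37 − 0.18 = 1.19.
Reliability = 1.19 / 1.82 = 0.654.

0.654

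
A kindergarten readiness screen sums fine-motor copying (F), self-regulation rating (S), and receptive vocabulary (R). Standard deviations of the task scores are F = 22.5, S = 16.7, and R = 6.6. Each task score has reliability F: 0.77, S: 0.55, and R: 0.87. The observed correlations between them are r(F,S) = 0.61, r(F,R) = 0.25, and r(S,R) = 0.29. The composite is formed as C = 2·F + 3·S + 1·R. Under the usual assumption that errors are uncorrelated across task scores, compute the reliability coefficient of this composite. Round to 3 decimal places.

Var(C) = 2²·22.5² + 3²·16.7² + 6.6² + 2·[6·22.5·16.7·0.61 + 2·22.5·6.6·0.25 + 3·16.7·6.6·0.29] = 4578.57 + 3090.77 = 7669.34.
With uncorrelated errors the cross-covariances are all true-score covariance, so they carry over unchanged; only the diagonal terms shrink to ρᵢσᵢ².
True-score variance = [2²·22.5²·0.77 + 3²·16.7²·0.55 + 6.6²·0.87] + 3090.77 = 2977.65 + 3090.77 = 6068.43.
Reliability = 6068.43 / 7669.34 = 0.791.

0.791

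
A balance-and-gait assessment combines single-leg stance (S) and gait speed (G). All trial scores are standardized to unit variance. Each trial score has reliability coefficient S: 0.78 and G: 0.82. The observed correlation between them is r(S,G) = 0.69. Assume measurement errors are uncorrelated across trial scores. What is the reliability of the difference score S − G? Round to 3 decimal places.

Var(S−G) = 1 + 1 − 2·0.69 = 2 − 1.38 = 0.62.
Under uncorrelated errors the observed covariances equal the true-score covariances, so only the own-variance terms attenuate.
True-score variance = [0.78 + 0.82] − 1.38 = 1.6 − 1.38 = 0.22.
Reliability = 0.22 / 0.62 = 0.355.

0.355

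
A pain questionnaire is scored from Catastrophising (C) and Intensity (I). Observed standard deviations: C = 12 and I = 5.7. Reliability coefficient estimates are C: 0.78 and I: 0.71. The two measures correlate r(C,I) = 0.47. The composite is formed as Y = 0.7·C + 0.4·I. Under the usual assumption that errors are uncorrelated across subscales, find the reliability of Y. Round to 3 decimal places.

Var(Y) = 0.7²·12² + 0.4²·5.7² + 2·[0.28·12·5.7·0.47] = 75.7584 + 18.0029 = 93.7613.
With uncorrelated errors the cross-covariances are all true-score covariance, so they carry over unchanged; only the diagonal terms shrink to ρᵢσᵢ².
True-score variance = [0.7²·12²·0.78 + 0.4²·5.7²·0.71] + 18.0029 = 58.7277 + 18.0029 = 76.7305.
Reliability = 76.7305 / 93.7613 = 0.818.

0.818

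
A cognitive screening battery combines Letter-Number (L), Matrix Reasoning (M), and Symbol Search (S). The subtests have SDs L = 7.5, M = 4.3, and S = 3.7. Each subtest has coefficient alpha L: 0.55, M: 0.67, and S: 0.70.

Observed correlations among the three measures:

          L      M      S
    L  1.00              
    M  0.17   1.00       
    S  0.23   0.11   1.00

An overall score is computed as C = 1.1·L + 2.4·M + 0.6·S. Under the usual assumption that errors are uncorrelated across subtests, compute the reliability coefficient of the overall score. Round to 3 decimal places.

Var(C) = 1.1²·7.5² + 2.4²·4.3² + 0.6²·3.7² + 2·[2.64·7.5·4.3·0.17 + 0.66·7.5·3.7·0.23 + 1.44·4.3·3.7·0.11] = 179.493 + 42.4128 = 221.906.
Because errors are independent across components, Cov(Tᵢ,Tⱼ) = Cov(Xᵢ,Xⱼ); the off-diagonal part of the true-score variance is the same as above.
True-score variance = [1.1²·7.5²·0.55 + 2.4²·4.3²·0.67 + 0.6²·3.7²·0.70] + 42.4128 = 112.241 + 42.4128 = 154.654.
Reliability = 154.654 / 221.906 = 0.697.

0.697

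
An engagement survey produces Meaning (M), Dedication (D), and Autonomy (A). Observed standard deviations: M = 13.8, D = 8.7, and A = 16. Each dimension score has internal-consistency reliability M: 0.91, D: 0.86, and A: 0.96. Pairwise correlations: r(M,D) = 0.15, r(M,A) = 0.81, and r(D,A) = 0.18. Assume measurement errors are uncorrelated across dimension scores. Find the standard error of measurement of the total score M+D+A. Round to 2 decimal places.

Var(total) = 522.13 + 443.826 = 965.956.
True-score variance = 484.154 + 443.826 = 927.98, so reliability = 0.9607.
Error variance = 965.956 − 927.98 = 37.9762; SEM = √37.9762 = 6.16.

6.16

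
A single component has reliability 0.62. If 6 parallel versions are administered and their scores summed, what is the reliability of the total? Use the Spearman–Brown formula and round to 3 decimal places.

0.907

ρ_k = kρ / (1 + (k−1)ρ) = 6·0.62 / (1 + 5·0.62) = 3.720 / 4.100 = 0.907.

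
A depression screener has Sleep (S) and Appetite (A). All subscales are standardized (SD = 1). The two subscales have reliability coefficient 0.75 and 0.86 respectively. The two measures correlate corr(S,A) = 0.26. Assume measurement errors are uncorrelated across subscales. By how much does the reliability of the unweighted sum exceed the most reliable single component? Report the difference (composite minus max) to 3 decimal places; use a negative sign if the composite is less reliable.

Var(sum) = 2 + 0.52 = 2.52; true-score variance = 1.61 + 0.52 = 2.13; composite reliability = 0.8452.
Max component reliability = 0.8600.
Difference = 0.8452 − 0.8600 = -0.015.

-0.015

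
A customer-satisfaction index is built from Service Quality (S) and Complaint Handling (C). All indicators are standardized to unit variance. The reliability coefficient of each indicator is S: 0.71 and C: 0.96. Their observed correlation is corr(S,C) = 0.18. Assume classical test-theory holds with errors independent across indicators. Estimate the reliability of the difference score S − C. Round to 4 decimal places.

Var(S−C) = 1 + 1 − 2·0.18 = 2 − 0.36 = 1.64.
Because errors are independent across components, Cov(Tᵢ,Tⱼ) = Cov(Xᵢ,Xⱼ); the off-diagonal part of the true-score variance is the same as above.
True-score variance = [0.71 + 0.96] − 0.36 = 1.67 − 0.36 = 1.31.
Reliability = 1.31 / 1.64 = 0.7988.

0.7988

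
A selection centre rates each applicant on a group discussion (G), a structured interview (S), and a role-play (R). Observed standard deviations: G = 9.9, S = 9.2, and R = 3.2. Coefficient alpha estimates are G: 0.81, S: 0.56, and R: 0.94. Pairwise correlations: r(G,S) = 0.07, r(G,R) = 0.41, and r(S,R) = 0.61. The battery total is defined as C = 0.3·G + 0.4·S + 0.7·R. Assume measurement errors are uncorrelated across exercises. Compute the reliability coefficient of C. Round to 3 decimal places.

0.821

Var(C) = 0.3²·9.9² + 0.4²·9.2² + 0.7²·3.2² + 2·[0.12·9.9·9.2·0.07 + 0.21·9.9·3.2·0.41 + 0.28·9.2·3.2·0.61] = 27.3809 + 17.0421 = 44.423.
Because errors are independent across components, Cov(Tᵢ,Tⱼ) = Cov(Xᵢ,Xⱼ); the off-diagonal part of the true-score variance is the same as above.
True-score variance = [0.3²·9.9²·0.81 + 0.4²·9.2²·0.56 + 0.7²·3.2²·0.94] + 17.0421 = 19.4452 + 17.0421 = 36.4874.
Reliability = 36.4874 / 44.423 = 0.821.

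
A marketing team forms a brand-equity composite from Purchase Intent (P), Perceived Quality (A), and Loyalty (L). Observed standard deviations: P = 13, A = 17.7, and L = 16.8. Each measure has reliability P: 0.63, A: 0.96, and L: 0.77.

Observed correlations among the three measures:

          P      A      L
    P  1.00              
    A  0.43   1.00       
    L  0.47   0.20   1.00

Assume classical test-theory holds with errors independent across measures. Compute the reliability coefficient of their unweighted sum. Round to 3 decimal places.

0.891

Var(P+A+L) = 13² + 17.7² + 16.8² + 2·[13·17.7·0.43 + 13·16.8·0.47 + 17.7·16.8·0.20] = 764.53 + 522.126 = 1286.66.
With uncorrelated errors the cross-covariances are all true-score covariance, so they carry over unchanged; only the diagonal terms shrink to ρᵢσᵢ².
True-score variance = [13²·0.63 + 17.7²·0.96 + 16.8²·0.77] + 522.126 = 624.553 + 522.126 = 1146.68.
Reliability = 1146.68 / 1286.66 = 0.891.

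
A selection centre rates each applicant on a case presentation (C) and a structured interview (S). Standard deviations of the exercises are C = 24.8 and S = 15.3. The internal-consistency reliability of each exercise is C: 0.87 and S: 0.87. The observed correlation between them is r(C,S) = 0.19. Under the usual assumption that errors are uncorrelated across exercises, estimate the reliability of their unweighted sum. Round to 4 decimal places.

Var(C+S) = 24.8² + 15.3² + 2·[24.8·15.3·0.19] = 849.13 + 144.187 = 993.317.
With uncorrelated errors the cross-covariances are all true-score covariance, so they carry over unchanged; only the diagonal terms shrink to ρᵢσᵢ².
True-score variance = [24.8²·0.87 + 15.3²·0.87] + 144.187 = 738.743 + 144.187 = 882.93.
Reliability = 882.93 / 993.317 = 0.8889.

0.8889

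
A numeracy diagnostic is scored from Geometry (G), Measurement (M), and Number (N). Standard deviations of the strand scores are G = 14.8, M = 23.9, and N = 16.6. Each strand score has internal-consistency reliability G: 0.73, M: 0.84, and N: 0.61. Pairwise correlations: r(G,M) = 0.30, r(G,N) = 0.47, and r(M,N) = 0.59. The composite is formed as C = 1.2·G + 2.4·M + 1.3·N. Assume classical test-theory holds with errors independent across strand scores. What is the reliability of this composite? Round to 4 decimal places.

Var(C) = 1.2²·14.8² + 2.4²·23.9² + 1.3²·16.6² + 2·[2.88·14.8·23.9·0.30 + 1.56·14.8·16.6·0.47 + 3.12·23.9·16.6·0.59] = 4071.28 + 2432.13 = 6503.41.
Under uncorrelated errors the observed covariances equal the true-score covariances, so only the own-variance terms attenuate.
True-score variance = [1.2²·14.8²·0.73 + 2.4²·23.9²·0.84 + 1.3²·16.6²·0.61] + 2432.13 = 3278.07 + 2432.13 = 5710.2.
Reliability = 5710.2 / 6503.41 = 0.8780.

0.8780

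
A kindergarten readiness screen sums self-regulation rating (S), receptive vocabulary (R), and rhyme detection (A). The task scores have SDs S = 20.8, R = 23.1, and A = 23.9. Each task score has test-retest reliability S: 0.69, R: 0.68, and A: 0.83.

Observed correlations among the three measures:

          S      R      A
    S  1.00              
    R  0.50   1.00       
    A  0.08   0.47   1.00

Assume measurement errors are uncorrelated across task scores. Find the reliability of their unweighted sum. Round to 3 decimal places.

Var(S+R+A) = 20.8² + 23.1² + 23.9² + 2·[20.8·23.1·0.50 + 20.8·23.9·0.08 + 23.1·23.9·0.47] = 1537.46 + 1078.98 = 2616.44.
Because errors are independent across components, Cov(Tᵢ,Tⱼ) = Cov(Xᵢ,Xⱼ); the off-diagonal part of the true-score variance is the same as above.
True-score variance = [20.8²·0.69 + 23.1²·0.68 + 23.9²·0.83] + 1078.98 = 1135.48 + 1078.98 = 2214.46.
Reliability = 2214.46 / 2616.44 = 0.846.

0.846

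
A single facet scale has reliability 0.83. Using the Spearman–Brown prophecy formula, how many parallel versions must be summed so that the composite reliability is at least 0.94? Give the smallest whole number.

4

k ≥ ρ*(1−ρ₁)/(ρ₁(1−ρ*)) = 0.94·0.17 / (0.83·0.06) = 3.209.
Smallest integer k = 4.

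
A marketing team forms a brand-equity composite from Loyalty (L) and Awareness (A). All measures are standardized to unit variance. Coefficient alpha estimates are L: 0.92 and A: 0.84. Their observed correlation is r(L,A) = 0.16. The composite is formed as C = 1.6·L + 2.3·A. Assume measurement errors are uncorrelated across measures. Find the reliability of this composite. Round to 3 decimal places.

0.884

Var(C) = 1.6² + 2.3² + 2·[3.68·0.16] = 7.85 + 1.1776 = 9.0276.
Under uncorrelated errors the observed covariances equal the true-score covariances, so only the own-variance terms attenuate.
True-score variance = [1.6²·0.92 + 2.3²·0.84] + 1.1776 = 6.7988 + 1.1776 = 7.9764.
Reliability = 7.9764 / 9.0276 = 0.884.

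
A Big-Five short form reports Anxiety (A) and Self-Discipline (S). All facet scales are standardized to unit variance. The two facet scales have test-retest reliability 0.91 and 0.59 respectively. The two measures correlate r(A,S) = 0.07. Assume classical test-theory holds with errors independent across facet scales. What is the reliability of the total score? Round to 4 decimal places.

Var(A+S) = 2 + 2·[0.07] = 2 + 0.14 = 2.14.
Under uncorrelated errors the observed covariances equal the true-score covariances, so only the own-variance terms attenuate.
True-score variance = [0.91 + 0.59] + 0.14 = 1.5 + 0.14 = 1.64.
Reliability = 1.64 / 2.14 = 0.7664.

0.7664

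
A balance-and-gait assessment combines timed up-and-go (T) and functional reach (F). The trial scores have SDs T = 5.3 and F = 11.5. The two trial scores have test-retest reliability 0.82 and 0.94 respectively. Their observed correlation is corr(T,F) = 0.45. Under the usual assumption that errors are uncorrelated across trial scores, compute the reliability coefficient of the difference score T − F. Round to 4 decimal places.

Var(T−F) = 5.3² + 11.5² − 2·5.3·11.5·0.45 = 160.34 − 54.855 = 105.485.
Under uncorrelated errors the observed covariances equal the true-score covariances, so only the own-variance terms attenuate.
True-score variance = [5.3²·0.82 + 11.5²·0.94] − 54.855 = 147.349 − 54.855 = 92.4938.
Reliability = 92.4938 / 105.485 = 0.8768.

0.8768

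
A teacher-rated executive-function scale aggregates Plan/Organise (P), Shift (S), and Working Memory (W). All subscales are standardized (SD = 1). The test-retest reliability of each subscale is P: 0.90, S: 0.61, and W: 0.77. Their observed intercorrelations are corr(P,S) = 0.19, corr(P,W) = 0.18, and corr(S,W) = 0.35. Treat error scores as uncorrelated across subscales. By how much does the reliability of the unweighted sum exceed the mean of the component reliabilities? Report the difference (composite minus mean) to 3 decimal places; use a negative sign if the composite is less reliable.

Var(sum) = 3 + 1.44 = 4.44; true-score variance = 2.28 + 1.44 = 3.72; composite reliability = 0.8378.
Mean component reliability = 0.7600.
Difference = 0.8378 − 0.7600 = 0.078.

0.078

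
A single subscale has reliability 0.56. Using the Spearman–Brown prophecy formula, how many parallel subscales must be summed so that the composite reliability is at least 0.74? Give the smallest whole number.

3

k ≥ ρ*(1−ρ₁)/(ρ₁(1−ρ*)) = 0.74·0.44 / (0.56·0.26) = 2.236.
Smallest integer k = 3.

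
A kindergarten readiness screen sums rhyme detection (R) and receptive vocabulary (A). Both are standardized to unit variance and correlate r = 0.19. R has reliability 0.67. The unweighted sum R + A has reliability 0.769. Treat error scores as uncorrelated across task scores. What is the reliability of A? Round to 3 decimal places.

Var(R+A) = 2 + 2·0.19 = 2.380.
True-score variance = ρ_R + ρ_A + 2·0.19, so 0.769 = (0.67 + ρ_A + 0.38) / 2.380.
ρ_A = 0.769·2.380 − 0.67 − 0.38 = 0.780.

0.780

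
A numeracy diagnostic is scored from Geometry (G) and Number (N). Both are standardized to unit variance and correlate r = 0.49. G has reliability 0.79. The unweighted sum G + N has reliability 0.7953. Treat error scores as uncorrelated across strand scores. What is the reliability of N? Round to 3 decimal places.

0.600

Var(G+N) = 2 + 2·0.49 = 2.980.
True-score variance = ρ_G + ρ_N + 2·0.49, so 0.7953 = (0.79 + ρ_N + 0.98) / 2.980.
ρ_N = 0.7953·2.980 − 0.79 − 0.98 = 0.600.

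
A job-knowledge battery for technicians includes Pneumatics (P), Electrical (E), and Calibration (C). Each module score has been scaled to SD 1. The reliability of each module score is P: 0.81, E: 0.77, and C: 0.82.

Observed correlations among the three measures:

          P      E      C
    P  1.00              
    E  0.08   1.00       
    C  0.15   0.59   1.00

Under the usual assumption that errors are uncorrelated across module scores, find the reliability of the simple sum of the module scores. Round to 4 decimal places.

Var(P+E+C) = 3 + 2·[0.08 + 0.15 + 0.59] = 3 + 1.64 = 4.64.
Because errors are independent across components, Cov(Tᵢ,Tⱼ) = Cov(Xᵢ,Xⱼ); the off-diagonal part of the true-score variance is the same as above.
True-score variance = [0.81 + 0.77 + 0.82] + 1.64 = 2.4 + 1.64 = 4.04.
Reliability = 4.04 / 4.64 = 0.8707.

0.8707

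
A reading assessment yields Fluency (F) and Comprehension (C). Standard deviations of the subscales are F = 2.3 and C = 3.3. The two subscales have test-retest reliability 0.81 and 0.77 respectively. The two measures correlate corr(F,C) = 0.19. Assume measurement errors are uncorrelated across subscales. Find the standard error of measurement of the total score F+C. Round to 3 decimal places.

1.873

Var(total) = 16.18 + 2.8842 = 19.0642.
True-score variance = 12.6702 + 2.8842 = 15.5544, so reliability = 0.8159.
Error variance = 19.0642 − 15.5544 = 3.5098; SEM = √3.5098 = 1.873.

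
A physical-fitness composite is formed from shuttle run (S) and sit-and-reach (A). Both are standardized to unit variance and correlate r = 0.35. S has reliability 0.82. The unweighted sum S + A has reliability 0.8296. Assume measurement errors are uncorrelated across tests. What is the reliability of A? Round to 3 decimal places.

Var(S+A) = 2 + 2·0.35 = 2.700.
True-score variance = ρ_S + ρ_A + 2·0.35, so 0.8296 = (0.82 + ρ_A + 0.70) / 2.700.
ρ_A = 0.8296·2.700 − 0.82 − 0.70 = 0.720.

0.720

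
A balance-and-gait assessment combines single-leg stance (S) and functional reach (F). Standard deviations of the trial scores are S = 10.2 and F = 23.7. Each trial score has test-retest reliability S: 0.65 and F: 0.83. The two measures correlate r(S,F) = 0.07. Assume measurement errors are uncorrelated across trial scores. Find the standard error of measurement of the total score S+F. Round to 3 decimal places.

Var(total) = 665.73 + 33.8436 = 699.574.
True-score variance = 533.829 + 33.8436 = 567.672, so reliability = 0.8115.
Error variance = 699.574 − 567.672 = 131.901; SEM = √131.901 = 11.485.

11.485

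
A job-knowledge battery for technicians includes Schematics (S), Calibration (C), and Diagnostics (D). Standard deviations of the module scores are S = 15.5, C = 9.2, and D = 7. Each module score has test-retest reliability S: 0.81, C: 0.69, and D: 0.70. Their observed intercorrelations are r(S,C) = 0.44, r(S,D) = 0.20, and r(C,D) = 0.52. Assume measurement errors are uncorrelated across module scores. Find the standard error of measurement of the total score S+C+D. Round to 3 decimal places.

9.305

Var(total) = 373.89 + 235.864 = 609.754.
True-score variance = 287.304 + 235.864 = 523.168, so reliability = 0.8580.
Error variance = 609.754 − 523.168 = 86.5859; SEM = √86.5859 = 9.305.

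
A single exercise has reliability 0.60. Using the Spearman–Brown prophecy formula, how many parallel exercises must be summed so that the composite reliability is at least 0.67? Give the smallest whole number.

k ≥ ρ*(1−ρ₁)/(ρ₁(1−ρ*)) = 0.67·0.40 / (0.60·0.33) = 1.354.
Smallest integer k = 2.

2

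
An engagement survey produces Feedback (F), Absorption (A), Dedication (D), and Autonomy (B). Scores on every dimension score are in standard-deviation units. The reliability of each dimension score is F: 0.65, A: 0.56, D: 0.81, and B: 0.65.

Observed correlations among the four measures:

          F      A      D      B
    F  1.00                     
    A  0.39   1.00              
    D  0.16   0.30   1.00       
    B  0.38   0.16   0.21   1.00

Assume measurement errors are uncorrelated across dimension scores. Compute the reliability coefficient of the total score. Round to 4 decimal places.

Var(F+A+D+B) = 4 + 2·[0.39 + 0.16 + 0.38 + 0.30 + 0.16 + 0.21] = 4 + 3.2 = 7.2.
Because errors are independent across components, Cov(Tᵢ,Tⱼ) = Cov(Xᵢ,Xⱼ); the off-diagonal part of the true-score variance is the same as above.
True-score variance = [0.65 + 0.56 + 0.81 + 0.65] + 3.2 = 2.67 + 3.2 = 5.87.
Reliability = 5.87 / 7.2 = 0.8153.

0.8153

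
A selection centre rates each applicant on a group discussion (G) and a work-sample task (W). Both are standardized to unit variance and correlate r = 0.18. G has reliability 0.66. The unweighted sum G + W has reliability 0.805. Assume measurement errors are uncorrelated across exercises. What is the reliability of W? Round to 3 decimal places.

Var(G+W) = 2 + 2·0.18 = 2.360.
True-score variance = ρ_G + ρ_W + 2·0.18, so 0.805 = (0.66 + ρ_W + 0.36) / 2.360.
ρ_W = 0.805·2.360 − 0.66 − 0.36 = 0.880.

0.880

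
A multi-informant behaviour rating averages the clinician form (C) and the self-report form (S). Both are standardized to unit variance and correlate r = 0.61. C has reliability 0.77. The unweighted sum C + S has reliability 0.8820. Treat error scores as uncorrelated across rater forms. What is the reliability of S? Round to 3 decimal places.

Var(C+S) = 2 + 2·0.61 = 3.220.
True-score variance = ρ_C + ρ_S + 2·0.61, so 0.8820 = (0.77 + ρ_S + 1.22) / 3.220.
ρ_S = 0.8820·3.220 − 0.77 − 1.22 = 0.850.

0.850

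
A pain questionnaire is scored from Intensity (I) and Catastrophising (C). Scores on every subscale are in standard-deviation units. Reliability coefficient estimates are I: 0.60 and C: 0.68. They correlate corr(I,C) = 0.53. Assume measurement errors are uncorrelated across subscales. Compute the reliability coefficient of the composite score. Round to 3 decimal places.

0.765

Var(I+C) = 2 + 2·[0.53] = 2 + 1.06 = 3.06.
With uncorrelated errors the cross-covariances are all true-score covariance, so they carry over unchanged; only the diagonal terms shrink to ρᵢσᵢ².
True-score variance = [0.60 + 0.68] + 1.06 = 1.28 + 1.06 = 2.34.
Reliability = 2.34 / 3.06 = 0.765.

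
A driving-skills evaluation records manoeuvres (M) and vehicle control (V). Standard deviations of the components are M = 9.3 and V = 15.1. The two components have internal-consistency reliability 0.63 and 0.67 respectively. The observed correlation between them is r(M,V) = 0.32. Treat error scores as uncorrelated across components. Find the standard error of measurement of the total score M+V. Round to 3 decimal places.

Var(total) = 314.5 + 89.8752 = 404.375.
True-score variance = 207.255 + 89.8752 = 297.131, so reliability = 0.7348.
Error variance = 404.375 − 297.131 = 107.245; SEM = √107.245 = 10.356.

10.356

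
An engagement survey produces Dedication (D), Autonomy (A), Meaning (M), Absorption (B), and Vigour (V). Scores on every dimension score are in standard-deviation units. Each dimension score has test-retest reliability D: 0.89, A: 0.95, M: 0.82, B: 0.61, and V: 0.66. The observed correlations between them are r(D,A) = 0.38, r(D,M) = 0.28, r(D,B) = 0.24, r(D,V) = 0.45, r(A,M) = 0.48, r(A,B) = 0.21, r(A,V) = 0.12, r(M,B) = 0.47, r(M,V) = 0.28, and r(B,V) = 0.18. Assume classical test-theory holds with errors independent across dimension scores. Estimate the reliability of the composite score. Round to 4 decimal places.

0.9043

Var(D+A+M+B+V) = 5 + 2·[0.38 + 0.28 + 0.24 + 0.45 + 0.48 + 0.21 + 0.12 + 0.47 + 0.28 + 0.18] = 5 + 6.18 = 11.18.
Under uncorrelated errors the observed covariances equal the true-score covariances, so only the own-variance terms attenuate.
True-score variance = [0.89 + 0.95 + 0.82 + 0.61 + 0.66] + 6.18 = 3.93 + 6.18 = 10.11.
Reliability = 10.11 / 11.18 = 0.9043.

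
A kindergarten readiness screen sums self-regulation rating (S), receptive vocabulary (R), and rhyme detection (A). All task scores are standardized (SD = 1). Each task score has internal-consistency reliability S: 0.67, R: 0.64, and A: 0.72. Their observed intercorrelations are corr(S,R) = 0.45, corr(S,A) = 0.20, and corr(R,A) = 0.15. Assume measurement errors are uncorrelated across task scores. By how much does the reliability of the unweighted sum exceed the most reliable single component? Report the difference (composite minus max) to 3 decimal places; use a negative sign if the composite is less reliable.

0.069

Var(sum) = 3 + 1.6 = 4.6; true-score variance = 2.03 + 1.6 = 3.63; composite reliability = 0.7891.
Max component reliability = 0.7200.
Difference = 0.7891 − 0.7200 = 0.069.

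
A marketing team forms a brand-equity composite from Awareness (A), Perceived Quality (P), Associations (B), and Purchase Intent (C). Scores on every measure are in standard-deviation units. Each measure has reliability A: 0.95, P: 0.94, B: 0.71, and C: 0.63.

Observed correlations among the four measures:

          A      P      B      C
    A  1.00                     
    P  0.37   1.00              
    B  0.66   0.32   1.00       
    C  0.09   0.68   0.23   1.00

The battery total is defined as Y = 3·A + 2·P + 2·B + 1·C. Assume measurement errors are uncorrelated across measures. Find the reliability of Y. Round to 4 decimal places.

Var(Y) = 3² + 2² + 2² + 1 + 2·[6·0.37 + 6·0.66 + 3·0.09 + 4·0.32 + 2·0.68 + 2·0.23] = 18 + 19.1 = 37.1.
Because errors are independent across components, Cov(Tᵢ,Tⱼ) = Cov(Xᵢ,Xⱼ); the off-diagonal part of the true-score variance is the same as above.
True-score variance = [3²·0.95 + 2²·0.94 + 2²·0.71 + 0.63] + 19.1 = 15.78 + 19.1 = 34.88.
Reliability = 34.88 / 37.1 = 0.9402.

0.9402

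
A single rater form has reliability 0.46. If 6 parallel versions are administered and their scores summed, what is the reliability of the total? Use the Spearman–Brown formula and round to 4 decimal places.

ρ_k = kρ / (1 + (k−1)ρ) = 6·0.46 / (1 + 5·0.46) = 2.760 / 3.300 = 0.8364.

0.8364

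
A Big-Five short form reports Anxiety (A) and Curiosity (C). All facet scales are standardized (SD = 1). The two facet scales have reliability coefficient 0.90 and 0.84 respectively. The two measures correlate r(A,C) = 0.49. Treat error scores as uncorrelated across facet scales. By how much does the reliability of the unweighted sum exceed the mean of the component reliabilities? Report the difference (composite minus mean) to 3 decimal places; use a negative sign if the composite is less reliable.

Var(sum) = 2 + 0.98 = 2.98; true-score variance = 1.74 + 0.98 = 2.72; composite reliability = 0.9128.
Mean component reliability = 0.8700.
Difference = 0.9128 − 0.8700 = 0.043.

0.043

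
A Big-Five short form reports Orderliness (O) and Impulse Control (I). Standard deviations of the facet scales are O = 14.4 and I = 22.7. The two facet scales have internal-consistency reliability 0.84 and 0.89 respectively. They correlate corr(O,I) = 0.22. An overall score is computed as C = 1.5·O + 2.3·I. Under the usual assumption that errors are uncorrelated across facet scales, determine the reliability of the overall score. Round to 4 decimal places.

0.8985

Var(C) = 1.5²·14.4² + 2.3²·22.7² + 2·[3.45·14.4·22.7·0.22] = 3192.44 + 496.204 = 3688.65.
Under uncorrelated errors the observed covariances equal the true-score covariances, so only the own-variance terms attenuate.
True-score variance = [1.5²·14.4²·0.84 + 2.3²·22.7²·0.89] + 496.204 = 2817.95 + 496.204 = 3314.15.
Reliability = 3314.15 / 3688.65 = 0.8985.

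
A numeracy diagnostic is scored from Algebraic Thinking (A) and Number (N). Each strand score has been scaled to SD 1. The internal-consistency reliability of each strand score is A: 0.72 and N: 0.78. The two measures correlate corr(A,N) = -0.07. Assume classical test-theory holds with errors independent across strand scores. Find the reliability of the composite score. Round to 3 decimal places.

0.731

Var(A+N) = 2 + 2·[(-0.07)] = 2 − 0.14 = 1.86.
With uncorrelated errors the cross-covariances are all true-score covariance, so they carry over unchanged; only the diagonal terms shrink to ρᵢσᵢ².
True-score variance = [0.72 + 0.78] − 0.14 = 1.5 − 0.14 = 1.36.
Reliability = 1.36 / 1.86 = 0.731.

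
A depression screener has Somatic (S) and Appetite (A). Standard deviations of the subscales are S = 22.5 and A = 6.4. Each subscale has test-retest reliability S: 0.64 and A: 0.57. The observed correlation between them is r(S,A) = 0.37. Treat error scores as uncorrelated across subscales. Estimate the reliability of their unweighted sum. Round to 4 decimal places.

0.6943

Var(S+A) = 22.5² + 6.4² + 2·[22.5·6.4·0.37] = 547.21 + 106.56 = 653.77.
With uncorrelated errors the cross-covariances are all true-score covariance, so they carry over unchanged; only the diagonal terms shrink to ρᵢσᵢ².
True-score variance = [22.5²·0.64 + 6.4²·0.57] + 106.56 = 347.347 + 106.56 = 453.907.
Reliability = 453.907 / 653.77 = 0.6943.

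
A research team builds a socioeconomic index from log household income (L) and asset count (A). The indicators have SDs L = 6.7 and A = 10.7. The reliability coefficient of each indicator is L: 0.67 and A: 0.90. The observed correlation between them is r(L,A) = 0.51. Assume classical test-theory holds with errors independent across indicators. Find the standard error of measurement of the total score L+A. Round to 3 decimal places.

Var(total) = 159.38 + 73.1238 = 232.504.
True-score variance = 133.117 + 73.1238 = 206.241, so reliability = 0.8870.
Error variance = 232.504 − 206.241 = 26.2627; SEM = √26.2627 = 5.125.

5.125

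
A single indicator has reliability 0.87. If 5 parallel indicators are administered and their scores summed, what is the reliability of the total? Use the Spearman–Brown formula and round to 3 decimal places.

0.971

ρ_k = kρ / (1 + (k−1)ρ) = 5·0.87 / (1 + 4·0.87) = 4.350 / 4.480 = 0.971.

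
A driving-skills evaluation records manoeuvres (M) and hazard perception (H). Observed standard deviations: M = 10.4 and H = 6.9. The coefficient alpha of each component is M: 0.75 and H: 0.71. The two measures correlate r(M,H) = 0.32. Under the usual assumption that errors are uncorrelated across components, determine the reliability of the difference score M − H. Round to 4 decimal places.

0.6281

Var(M−H) = 10.4² + 6.9² − 2·10.4·6.9·0.32 = 155.77 − 45.9264 = 109.844.
Because errors are independent across components, Cov(Tᵢ,Tⱼ) = Cov(Xᵢ,Xⱼ); the off-diagonal part of the true-score variance is the same as above.
True-score variance = [10.4²·0.75 + 6.9²·0.71] − 45.9264 = 114.923 − 45.9264 = 68.9967.
Reliability = 68.9967 / 109.844 = 0.6281.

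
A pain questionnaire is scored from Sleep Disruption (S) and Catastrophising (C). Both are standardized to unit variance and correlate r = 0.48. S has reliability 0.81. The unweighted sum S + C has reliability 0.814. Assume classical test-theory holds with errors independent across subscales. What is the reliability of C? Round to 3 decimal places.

Var(S+C) = 2 + 2·0.48 = 2.960.
True-score variance = ρ_S + ρ_C + 2·0.48, so 0.814 = (0.81 + ρ_C + 0.96) / 2.960.
ρ_C = 0.814·2.960 − 0.81 − 0.96 = 0.639.

0.639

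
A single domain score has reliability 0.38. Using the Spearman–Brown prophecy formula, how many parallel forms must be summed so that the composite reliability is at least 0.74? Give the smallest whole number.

k ≥ ρ*(1−ρ₁)/(ρ₁(1−ρ*)) = 0.74·0.62 / (0.38·0.26) = 4.644.
Smallest integer k = 5.

5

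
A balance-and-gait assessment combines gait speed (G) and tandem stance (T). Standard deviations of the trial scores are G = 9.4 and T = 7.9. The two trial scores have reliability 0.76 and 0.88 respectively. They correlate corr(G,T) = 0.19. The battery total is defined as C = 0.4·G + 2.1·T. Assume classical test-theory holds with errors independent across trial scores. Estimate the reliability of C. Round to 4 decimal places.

Var(C) = 0.4²·9.4² + 2.1²·7.9² + 2·[0.84·9.4·7.9·0.19] = 289.366 + 23.7038 = 313.069.
With uncorrelated errors the cross-covariances are all true-score covariance, so they carry over unchanged; only the diagonal terms shrink to ρᵢσᵢ².
True-score variance = [0.4²·9.4²·0.76 + 2.1²·7.9²·0.88] + 23.7038 = 252.945 + 23.7038 = 276.649.
Reliability = 276.649 / 313.069 = 0.8837.

0.8837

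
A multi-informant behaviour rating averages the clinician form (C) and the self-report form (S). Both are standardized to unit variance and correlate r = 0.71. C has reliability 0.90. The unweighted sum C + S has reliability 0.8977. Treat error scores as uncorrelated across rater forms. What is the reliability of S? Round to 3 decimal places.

Var(C+S) = 2 + 2·0.71 = 3.420.
True-score variance = ρ_C + ρ_S + 2·0.71, so 0.8977 = (0.90 + ρ_S + 1.42) / 3.420.
ρ_S = 0.8977·3.420 − 0.90 − 1.42 = 0.750.

0.750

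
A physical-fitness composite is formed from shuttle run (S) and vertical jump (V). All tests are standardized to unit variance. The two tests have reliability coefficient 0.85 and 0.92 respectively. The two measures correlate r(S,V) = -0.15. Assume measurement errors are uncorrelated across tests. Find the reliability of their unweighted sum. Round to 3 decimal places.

Var(S+V) = 2 + 2·[(-0.15)] = 2 − 0.3 = 1.7.
Because errors are independent across components, Cov(Tᵢ,Tⱼ) = Cov(Xᵢ,Xⱼ); the off-diagonal part of the true-score variance is the same as above.
True-score variance = [0.85 + 0.92] − 0.3 = 1.77 − 0.3 = 1.47.
Reliability = 1.47 / 1.7 = 0.865.

0.865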